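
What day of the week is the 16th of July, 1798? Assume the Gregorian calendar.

Doomsday rule: the anchor day for the 1700s is Sunday. For year 98: 98÷12 = 8 r 2, and 2÷4 = 0, so 8+2+0 = 10.
Sunday + 10 ≡ Wednesday — that's 1798's doomsday.
In July the doomsday date is Jul 11.
Jul 16 is 5 days after Jul 11; 5 mod 7 = 5, so Wednesday + 5 = Monday.

Monday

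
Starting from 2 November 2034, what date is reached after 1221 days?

March 7, 2038

+365 (one year) → Nov 2, 2035 (856 left).
+366 (one year; includes Feb 29, 2036) → Nov 2, 2036 (490 left).
+365 (one year) → Nov 2, 2037 (125 left).
Nov has 30 days: +29 → Dec 1, 2037 (96 left).
Dec has 31 days: +31 → Jan 1, 2038 (65 left).
Jan has 31 days: +31 → Feb 1, 2038 (34 left).
Feb has 28 days: +28 → Mar 1, 2038 (6 left).
+6 → Mar 7, 2038.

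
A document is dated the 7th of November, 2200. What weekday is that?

Doomsday rule: the anchor day for the 2200s is Friday. For year 00: 0÷12 = 0 r 0, and 0÷4 = 0, so 0+0+0 = 0.
Friday + 0 ≡ Friday — that's 2200's doomsday.
In November the doomsday date is Nov 7.
Nov 7 is the doomsday itself: Friday.

Friday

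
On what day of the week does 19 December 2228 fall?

Doomsday rule: the anchor day for the 2200s is Friday. For year 28: 28÷12 = 2 r 4, and 4÷4 = 1, so 2+4+1 = 7.
Friday + 7 ≡ Friday — that's 2228's doomsday.
In December the doomsday date is Dec 12.
Dec 19 is 7 days after Dec 12; 7 mod 7 = 0, so Friday + 0 = Friday.

Friday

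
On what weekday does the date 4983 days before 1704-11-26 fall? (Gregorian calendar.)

First find the weekday of Nov 26, 1704. Doomsday rule: the anchor day for the 1700s is Sunday. For year 04: 4÷12 = 0 r 4, and 4÷4 = 1, so 0+4+1 = 5.
Sunday + 5 ≡ Friday — that's 1704's doomsday.
In November the doomsday date is Nov 7.
Nov 26 is 19 days after Nov 7; 19 mod 7 = 5, so Friday + 5 = Wednesday.
4983 mod 7 = 6, so 4983 days before a Wednesday is Wednesday − 6 = Thursday.

Thursday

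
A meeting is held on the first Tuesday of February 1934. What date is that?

February 6, 1934

February 1, 1934 is a Thursday.
The first Tuesday is therefore February 6 (5 days later).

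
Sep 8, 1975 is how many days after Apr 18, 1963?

4526

Apr 18, 1963 → Apr 18, 1964: 366 days (Feb 29, 1964 is in that span).
Apr 18, 1964 → Apr 18, 1965: 365 days.
Apr 18, 1965 → Apr 18, 1966: 365 days.
Apr 18, 1966 → Apr 18, 1967: 365 days.
Apr 18, 1967 → Apr 18, 1968: 366 days (Feb 29, 1968 is in that span).
Apr 18, 1968 → Apr 18, 1969: 365 days.
Apr 18, 1969 → Apr 18, 1970: 365 days.
Apr 18, 1970 → Apr 18, 1971: 365 days.
Apr 18, 1971 → Apr 18, 1972: 366 days (Feb 29, 1972 is in that span).
Apr 18, 1972 → Apr 18, 1973: 365 days.
Apr 18, 1973 → Apr 18, 1974: 365 days.
Apr 18, 1974 → Apr 18, 1975: 365 days.
Apr 18, 1975 → May 18, 1975: 30 days (April has 30).
May 18, 1975 → Jun 18, 1975: 31 days (May has 31).
Jun 18, 1975 → Jul 18, 1975: 30 days (June has 30).
Jul 18, 1975 → Aug 18, 1975: 31 days (July has 31).
Aug 18, 1975 → Sep 8, 1975: 21 days.
Total: 4526 days.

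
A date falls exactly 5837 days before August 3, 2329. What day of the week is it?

Aug 3, 2329 is a Saturday.
5837 mod 7 = 6, so 5837 days before a Saturday is Saturday − 6 = Sunday.

Sunday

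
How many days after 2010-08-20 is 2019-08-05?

3272

Aug 20, 2010 → Aug 20, 2011: 365 days.
Aug 20, 2011 → Aug 20, 2012: 366 days (Feb 29, 2012 is in that span).
Aug 20, 2012 → Aug 20, 2013: 365 days.
Aug 20, 2013 → Aug 20, 2014: 365 days.
Aug 20, 2014 → Aug 20, 2015: 365 days.
Aug 20, 2015 → Aug 20, 2016: 366 days (Feb 29, 2016 is in that span).
Aug 20, 2016 → Aug 20, 2017: 365 days.
Aug 20, 2017 → Aug 20, 2018: 365 days.
Aug 20, 2018 → Sep 20, 2018: 31 days (August has 31).
Sep 20, 2018 → Oct 20, 2018: 30 days (September has 30).
Oct 20, 2018 → Nov 20, 2018: 31 days (October has 31).
Nov 20, 2018 → Dec 20, 2018: 30 days (November has 30).
Dec 20, 2018 → Jan 20, 2019: 31 days (December has 31).
Jan 20, 2019 → Feb 20, 2019: 31 days (January has 31).
Feb 20, 2019 → Mar 20, 2019: 28 days (February has 28).
Mar 20, 2019 → Apr 20, 2019: 31 days (March has 31).
Apr 20, 2019 → May 20, 2019: 30 days (April has 30).
May 20, 2019 → Jun 20, 2019: 31 days (May has 31).
Jun 20, 2019 → Jul 20, 2019: 30 days (June has 30).
Jul 20, 2019 → Aug 5, 2019: 16 days.
Total: 3272 days.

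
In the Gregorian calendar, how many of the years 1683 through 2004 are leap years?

Multiples of 4 in [1683,2004]: 81.
Of those, multiples of 100: 4 (not leap unless ÷400).
Multiples of 400: 1.
Leap years = 81 − 4 + 1 = 78.

78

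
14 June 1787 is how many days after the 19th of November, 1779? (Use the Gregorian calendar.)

Nov 19, 1779 → Nov 19, 1780: 366 days (Feb 29, 1780 is in that span).
Nov 19, 1780 → Nov 19, 1781: 365 days.
Nov 19, 1781 → Nov 19, 1782: 365 days.
Nov 19, 1782 → Nov 19, 1783: 365 days.
Nov 19, 1783 → Nov 19, 1784: 366 days (Feb 29, 1784 is in that span).
Nov 19, 1784 → Nov 19, 1785: 365 days.
Nov 19, 1785 → Nov 19, 1786: 365 days.
Nov 19, 1786 → Dec 19, 1786: 30 days (November has 30).
Dec 19, 1786 → Jan 19, 1787: 31 days (December has 31).
Jan 19, 1787 → Feb 19, 1787: 31 days (January has 31).
Feb 19, 1787 → Mar 19, 1787: 28 days (February has 28).
Mar 19, 1787 → Apr 19, 1787: 31 days (March has 31).
Apr 19, 1787 → May 19, 1787: 30 days (April has 30).
May 19, 1787 → Jun 14, 1787: 26 days.
Total: 2764 days.

2764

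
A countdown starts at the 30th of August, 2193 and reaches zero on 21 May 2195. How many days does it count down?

629

Aug 30, 2193 → Aug 30, 2194: 365 days.
Aug 30, 2194 → Sep 30, 2194: 31 days (August has 31).
Sep 30, 2194 → Oct 30, 2194: 30 days (September has 30).
Oct 30, 2194 → Nov 30, 2194: 31 days (October has 31).
Nov 30, 2194 → Dec 30, 2194: 30 days (November has 30).
Dec 30, 2194 → Jan 30, 2195: 31 days (December has 31).
Jan 30, 2195 → Feb 28, 2195: 29 days (January has 31).
Feb 28, 2195 → Mar 28, 2195: 28 days (February has 28).
Mar 28, 2195 → Apr 28, 2195: 31 days (March has 31).
Apr 28, 2195 → May 21, 2195: 23 days.
Total: 629 days.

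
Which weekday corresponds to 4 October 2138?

Doomsday rule: the anchor day for the 2100s is Sunday. For year 38: 38÷12 = 3 r 2, and 2÷4 = 0, so 3+2+0 = 5.
Sunday + 5 ≡ Friday — that's 2138's doomsday.
In October the doomsday date is Oct 10.
Oct 4 is 6 days before Oct 10; 6 mod 7 = 6, so Friday − 6 = Saturday.

Saturday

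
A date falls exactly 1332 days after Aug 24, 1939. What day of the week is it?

Aug 24, 1939 is a Thursday.
1332 mod 7 = 2, so 1332 days after a Thursday is Thursday + 2 = Saturday.

Saturday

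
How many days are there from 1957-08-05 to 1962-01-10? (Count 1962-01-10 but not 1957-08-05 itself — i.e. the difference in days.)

Aug 5, 1957 → Aug 5, 1958: 365 days.
Aug 5, 1958 → Aug 5, 1959: 365 days.
Aug 5, 1959 → Aug 5, 1960: 366 days (Feb 29, 1960 is in that span).
Aug 5, 1960 → Aug 5, 1961: 365 days.
Aug 5, 1961 → Sep 5, 1961: 31 days (August has 31).
Sep 5, 1961 → Oct 5, 1961: 30 days (September has 30).
Oct 5, 1961 → Nov 5, 1961: 31 days (October has 31).
Nov 5, 1961 → Dec 5, 1961: 30 days (November has 30).
Dec 5, 1961 → Jan 5, 1962: 31 days (December has 31).
Jan 5, 1962 → Jan 10, 1962: 5 days.
Total: 1619 days.

1619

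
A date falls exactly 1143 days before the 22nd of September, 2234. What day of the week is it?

Saturday

Sep 22, 2234 is a Monday.
1143 mod 7 = 2, so 1143 days before a Monday is Monday − 2 = Saturday.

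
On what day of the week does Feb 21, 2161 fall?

Doomsday rule: the anchor day for the 2100s is Sunday. For year 61: 61÷12 = 5 r 1, and 1÷4 = 0, so 5+1+0 = 6.
Sunday + 6 ≡ Saturday — that's 2161's doomsday.
In February the doomsday date is Feb 28 (2161 is not a leap year).
Feb 21 is 7 days before Feb 28; 7 mod 7 = 0, so Saturday − 0 = Saturday.

Saturday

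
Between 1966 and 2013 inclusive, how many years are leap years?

Multiples of 4 in [1966,2013]: 12.
Of those, multiples of 100: 1 (not leap unless ÷400).
Multiples of 400: 1.
Leap years = 12 − 1 + 1 = 12.

12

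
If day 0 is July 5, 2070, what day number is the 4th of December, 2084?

Jul 5, 2070 → Jul 5, 2071: 365 days.
Jul 5, 2071 → Jul 5, 2072: 366 days (Feb 29, 2072 is in that span).
Jul 5, 2072 → Jul 5, 2073: 365 days.
Jul 5, 2073 → Jul 5, 2074: 365 days.
Jul 5, 2074 → Jul 5, 2075: 365 days.
Jul 5, 2075 → Jul 5, 2076: 366 days (Feb 29, 2076 is in that span).
Jul 5, 2076 → Jul 5, 2077: 365 days.
Jul 5, 2077 → Jul 5, 2078: 365 days.
Jul 5, 2078 → Jul 5, 2079: 365 days.
Jul 5, 2079 → Jul 5, 2080: 366 days (Feb 29, 2080 is in that span).
Jul 5, 2080 → Jul 5, 2081: 365 days.
Jul 5, 2081 → Jul 5, 2082: 365 days.
Jul 5, 2082 → Jul 5, 2083: 365 days.
Jul 5, 2083 → Jul 5, 2084: 366 days (Feb 29, 2084 is in that span).
Jul 5, 2084 → Aug 5, 2084: 31 days (July has 31).
Aug 5, 2084 → Sep 5, 2084: 31 days (August has 31).
Sep 5, 2084 → Oct 5, 2084: 30 days (September has 30).
Oct 5, 2084 → Nov 5, 2084: 31 days (October has 31).
Nov 5, 2084 → Dec 4, 2084: 29 days.
Total: 5266 days.

5266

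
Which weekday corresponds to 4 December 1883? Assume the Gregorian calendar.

Tuesday

Doomsday rule: the anchor day for the 1800s is Friday. For year 83: 83÷12 = 6 r 11, and 11÷4 = 2, so 6+11+2 = 19.
Friday + 19 ≡ Wednesday — that's 1883's doomsday.
In December the doomsday date is Dec 12.
Dec 4 is 8 days before Dec 12; 8 mod 7 = 1, so Wednesday − 1 = Tuesday.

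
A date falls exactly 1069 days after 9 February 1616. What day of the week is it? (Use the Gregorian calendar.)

Sunday

First find the weekday of Feb 9, 1616. Doomsday rule: the anchor day for the 1600s is Tuesday. For year 16: 16÷12 = 1 r 4, and 4÷4 = 1, so 1+4+1 = 6.
Tuesday + 6 ≡ Monday — that's 1616's doomsday.
In February the doomsday date is Feb 29 (1616 is a leap year (divisible by 4)).
Feb 9 is 20 days before Feb 29; 20 mod 7 = 6, so Monday − 6 = Tuesday.
1069 mod 7 = 5, so 1069 days after a Tuesday is Tuesday + 5 = Sunday.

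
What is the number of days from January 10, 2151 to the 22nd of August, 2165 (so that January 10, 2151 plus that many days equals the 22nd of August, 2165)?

Jan 10, 2151 → Jan 10, 2152: 365 days.
Jan 10, 2152 → Jan 10, 2153: 366 days (Feb 29, 2152 is in that span).
Jan 10, 2153 → Jan 10, 2154: 365 days.
Jan 10, 2154 → Jan 10, 2155: 365 days.
Jan 10, 2155 → Jan 10, 2156: 365 days.
Jan 10, 2156 → Jan 10, 2157: 366 days (Feb 29, 2156 is in that span).
Jan 10, 2157 → Jan 10, 2158: 365 days.
Jan 10, 2158 → Jan 10, 2159: 365 days.
Jan 10, 2159 → Jan 10, 2160: 365 days.
Jan 10, 2160 → Jan 10, 2161: 366 days (Feb 29, 2160 is in that span).
Jan 10, 2161 → Jan 10, 2162: 365 days.
Jan 10, 2162 → Jan 10, 2163: 365 days.
Jan 10, 2163 → Jan 10, 2164: 365 days.
Jan 10, 2164 → Jan 10, 2165: 366 days (Feb 29, 2164 is in that span).
Jan 10, 2165 → Feb 10, 2165: 31 days (January has 31).
Feb 10, 2165 → Mar 10, 2165: 28 days (February has 28).
Mar 10, 2165 → Apr 10, 2165: 31 days (March has 31).
Apr 10, 2165 → May 10, 2165: 30 days (April has 30).
May 10, 2165 → Jun 10, 2165: 31 days (May has 31).
Jun 10, 2165 → Jul 10, 2165: 30 days (June has 30).
Jul 10, 2165 → Aug 10, 2165: 31 days (July has 31).
Aug 10, 2165 → Aug 22, 2165: 12 days.
Total: 5338 days.

5338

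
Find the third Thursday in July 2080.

July 18, 2080

July 1, 2080 is a Monday.
The first Thursday is therefore July 4 (3 days later).
The third Thursday is 4 + 2×7 = July 18.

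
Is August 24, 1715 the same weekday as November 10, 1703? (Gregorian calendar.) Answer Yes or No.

Yes

From Nov 10, 1703 to Aug 24, 1715 is 4305 days.
4305 mod 7 = 0, so they are the same weekday.
(Nov 10, 1703 is a Saturday; Aug 24, 1715 is a Saturday.)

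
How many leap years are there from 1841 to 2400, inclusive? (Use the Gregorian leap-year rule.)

136

Multiples of 4 in [1841,2400]: 140.
Of those, multiples of 100: 6 (not leap unless ÷400).
Multiples of 400: 2.
Leap years = 140 − 6 + 2 = 136.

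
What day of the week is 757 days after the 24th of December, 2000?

Dec 24, 2000 is a Sunday.
757 mod 7 = 1, so 757 days after a Sunday is Sunday + 1 = Monday.

Monday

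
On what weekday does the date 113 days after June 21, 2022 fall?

Jun 21, 2022 is a Tuesday.
113 mod 7 = 1, so 113 days after a Tuesday is Tuesday + 1 = Wednesday.

Wednesday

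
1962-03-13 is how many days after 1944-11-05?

Nov 5, 1944 → Nov 5, 1945: 365 days.
Nov 5, 1945 → Nov 5, 1946: 365 days.
Nov 5, 1946 → Nov 5, 1947: 365 days.
Nov 5, 1947 → Nov 5, 1948: 366 days (Feb 29, 1948 is in that span).
Nov 5, 1948 → Nov 5, 1949: 365 days.
Nov 5, 1949 → Nov 5, 1950: 365 days.
Nov 5, 1950 → Nov 5, 1951: 365 days.
Nov 5, 1951 → Nov 5, 1952: 366 days (Feb 29, 1952 is in that span).
Nov 5, 1952 → Nov 5, 1953: 365 days.
Nov 5, 1953 → Nov 5, 1954: 365 days.
Nov 5, 1954 → Nov 5, 1955: 365 days.
Nov 5, 1955 → Nov 5, 1956: 366 days (Feb 29, 1956 is in that span).
Nov 5, 1956 → Nov 5, 1957: 365 days.
Nov 5, 1957 → Nov 5, 1958: 365 days.
Nov 5, 1958 → Nov 5, 1959: 365 days.
Nov 5, 1959 → Nov 5, 1960: 366 days (Feb 29, 1960 is in that span).
Nov 5, 1960 → Nov 5, 1961: 365 days.
Nov 5, 1961 → Dec 5, 1961: 30 days (November has 30).
Dec 5, 1961 → Jan 5, 1962: 31 days (December has 31).
Jan 5, 1962 → Feb 5, 1962: 31 days (January has 31).
Feb 5, 1962 → Mar 5, 1962: 28 days (February has 28).
Mar 5, 1962 → Mar 13, 1962: 8 days.
Total: 6337 days.

6337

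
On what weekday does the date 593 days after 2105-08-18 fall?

First find the weekday of Aug 18, 2105. Doomsday rule: the anchor day for the 2100s is Sunday. For year 05: 5÷12 = 0 r 5, and 5÷4 = 1, so 0+5+1 = 6.
Sunday + 6 ≡ Saturday — that's 2105's doomsday.
In August the doomsday date is Aug 8.
Aug 18 is 10 days after Aug 8; 10 mod 7 = 3, so Saturday + 3 = Tuesday.
593 mod 7 = 5, so 593 days after a Tuesday is Tuesday + 5 = Sunday.

Sunday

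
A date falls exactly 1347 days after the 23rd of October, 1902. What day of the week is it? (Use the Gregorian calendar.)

First find the weekday of Oct 23, 1902. Doomsday rule: the anchor day for the 1900s is Wednesday. For year 02: 2÷12 = 0 r 2, and 2÷4 = 0, so 0+2+0 = 2.
Wednesday + 2 ≡ Friday — that's 1902's doomsday.
In October the doomsday date is Oct 10.
Oct 23 is 13 days after Oct 10; 13 mod 7 = 6, so Friday + 6 = Thursday.
1347 mod 7 = 3, so 1347 days after a Thursday is Thursday + 3 = Sunday.

Sunday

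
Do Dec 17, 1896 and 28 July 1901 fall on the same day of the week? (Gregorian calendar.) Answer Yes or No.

No

From Dec 17, 1896 to Jul 28, 1901 is 1683 days.
1683 mod 7 = 3, so they are different weekdays.
(Dec 17, 1896 is a Thursday; Jul 28, 1901 is a Sunday.)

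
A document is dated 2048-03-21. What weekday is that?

Doomsday rule: the anchor day for the 2000s is Tuesday. For year 48: 48÷12 = 4 r 0, and 0÷4 = 0, so 4+0+0 = 4.
Tuesday + 4 ≡ Saturday — that's 2048's doomsday.
In March the doomsday date is Mar 14.
Mar 21 is 7 days after Mar 14; 7 mod 7 = 0, so Saturday + 0 = Saturday.

Saturday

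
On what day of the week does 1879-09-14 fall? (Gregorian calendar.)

Doomsday rule: the anchor day for the 1800s is Friday. For year 79: 79÷12 = 6 r 7, and 7÷4 = 1, so 6+7+1 = 14.
Friday + 14 ≡ Friday — that's 1879's doomsday.
In September the doomsday date is Sep 5.
Sep 14 is 9 days after Sep 5; 9 mod 7 = 2, so Friday + 2 = Sunday.

Sunday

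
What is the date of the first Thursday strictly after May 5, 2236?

May 12, 2236

May 5, 2236 is a Thursday.
From Thursday to the next Thursday is 7 days.
May 5, 2236 + 7 = May 12, 2236.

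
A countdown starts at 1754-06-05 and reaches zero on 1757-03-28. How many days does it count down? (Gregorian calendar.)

Jun 5, 1754 → Jun 5, 1755: 365 days.
Jun 5, 1755 → Jun 5, 1756: 366 days (Feb 29, 1756 is in that span).
Jun 5, 1756 → Jul 5, 1756: 30 days (June has 30).
Jul 5, 1756 → Aug 5, 1756: 31 days (July has 31).
Aug 5, 1756 → Sep 5, 1756: 31 days (August has 31).
Sep 5, 1756 → Oct 5, 1756: 30 days (September has 30).
Oct 5, 1756 → Nov 5, 1756: 31 days (October has 31).
Nov 5, 1756 → Dec 5, 1756: 30 days (November has 30).
Dec 5, 1756 → Jan 5, 1757: 31 days (December has 31).
Jan 5, 1757 → Feb 5, 1757: 31 days (January has 31).
Feb 5, 1757 → Mar 5, 1757: 28 days (February has 28).
Mar 5, 1757 → Mar 28, 1757: 23 days.
Total: 1027 days.

1027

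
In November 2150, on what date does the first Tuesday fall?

November 1, 2150 is a Sunday.
The first Tuesday is therefore November 3 (2 days later).

November 3, 2150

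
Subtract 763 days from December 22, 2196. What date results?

−366 (one year; includes Feb 29, 2196) → Dec 22, 2195 (397 left).
−22 → Nov 30, 2195 (end of Nov, 30 days; 375 left).
−30 → Oct 31, 2195 (end of Oct, 31 days; 345 left).
−31 → Sep 30, 2195 (end of Sep, 30 days; 314 left).
−30 → Aug 31, 2195 (end of Aug, 31 days; 284 left).
−31 → Jul 31, 2195 (end of Jul, 31 days; 253 left).
−31 → Jun 30, 2195 (end of Jun, 30 days; 222 left).
−30 → May 31, 2195 (end of May, 31 days; 192 left).
−31 → Apr 30, 2195 (end of Apr, 30 days; 161 left).
−30 → Mar 31, 2195 (end of Mar, 31 days; 131 left).
−31 → Feb 28, 2195 (end of Feb, 28 days; 100 left).
−28 → Jan 31, 2195 (end of Jan, 31 days; 72 left).
−31 → Dec 31, 2194 (end of Dec, 31 days; 41 left).
−31 → Nov 30, 2194 (end of Nov, 30 days; 10 left).
−10 → Nov 20, 2194.

November 20, 2194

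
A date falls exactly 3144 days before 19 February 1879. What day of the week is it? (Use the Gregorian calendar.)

Feb 19, 1879 is a Wednesday.
3144 mod 7 = 1, so 3144 days before a Wednesday is Wednesday − 1 = Tuesday.

Tuesday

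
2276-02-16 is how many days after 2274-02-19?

Feb 19, 2274 → Feb 19, 2275: 365 days.
Feb 19, 2275 → Mar 19, 2275: 28 days (February has 28).
Mar 19, 2275 → Apr 19, 2275: 31 days (March has 31).
Apr 19, 2275 → May 19, 2275: 30 days (April has 30).
May 19, 2275 → Jun 19, 2275: 31 days (May has 31).
Jun 19, 2275 → Jul 19, 2275: 30 days (June has 30).
Jul 19, 2275 → Aug 19, 2275: 31 days (July has 31).
Aug 19, 2275 → Sep 19, 2275: 31 days (August has 31).
Sep 19, 2275 → Oct 19, 2275: 30 days (September has 30).
Oct 19, 2275 → Nov 19, 2275: 31 days (October has 31).
Nov 19, 2275 → Dec 19, 2275: 30 days (November has 30).
Dec 19, 2275 → Jan 19, 2276: 31 days (December has 31).
Jan 19, 2276 → Feb 16, 2276: 28 days.
Total: 727 days.

727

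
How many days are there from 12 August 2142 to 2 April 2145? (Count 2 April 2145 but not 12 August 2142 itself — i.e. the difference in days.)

964

Aug 12, 2142 → Aug 12, 2143: 365 days.
Aug 12, 2143 → Aug 12, 2144: 366 days (Feb 29, 2144 is in that span).
Aug 12, 2144 → Sep 12, 2144: 31 days (August has 31).
Sep 12, 2144 → Oct 12, 2144: 30 days (September has 30).
Oct 12, 2144 → Nov 12, 2144: 31 days (October has 31).
Nov 12, 2144 → Dec 12, 2144: 30 days (November has 30).
Dec 12, 2144 → Jan 12, 2145: 31 days (December has 31).
Jan 12, 2145 → Feb 12, 2145: 31 days (January has 31).
Feb 12, 2145 → Mar 12, 2145: 28 days (February has 28).
Mar 12, 2145 → Apr 2, 2145: 21 days.
Total: 964 days.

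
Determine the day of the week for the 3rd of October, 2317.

Wednesday

Doomsday rule: the anchor day for the 2300s is Wednesday. For year 17: 17÷12 = 1 r 5, and 5÷4 = 1, so 1+5+1 = 7.
Wednesday + 7 ≡ Wednesday — that's 2317's doomsday.
In October the doomsday date is Oct 10.
Oct 3 is 7 days before Oct 10; 7 mod 7 = 0, so Wednesday − 0 = Wednesday.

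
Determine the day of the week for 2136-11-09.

Doomsday rule: the anchor day for the 2100s is Sunday. For year 36: 36÷12 = 3 r 0, and 0÷4 = 0, so 3+0+0 = 3.
Sunday + 3 ≡ Wednesday — that's 2136's doomsday.
In November the doomsday date is Nov 7.
Nov 9 is 2 days after Nov 7; 2 mod 7 = 2, so Wednesday + 2 = Friday.

Friday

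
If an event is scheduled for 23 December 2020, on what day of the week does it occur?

Wednesday

Doomsday rule: the anchor day for the 2000s is Tuesday. For year 20: 20÷12 = 1 r 8, and 8÷4 = 2, so 1+8+2 = 11.
Tuesday + 11 ≡ Saturday — that's 2020's doomsday.
In December the doomsday date is Dec 12.
Dec 23 is 11 days after Dec 12; 11 mod 7 = 4, so Saturday + 4 = Wednesday.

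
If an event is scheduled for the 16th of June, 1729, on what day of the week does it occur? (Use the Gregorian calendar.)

Doomsday rule: the anchor day for the 1700s is Sunday. For year 29: 29÷12 = 2 r 5, and 5÷4 = 1, so 2+5+1 = 8.
Sunday + 8 ≡ Monday — that's 1729's doomsday.
In June the doomsday date is Jun 6.
Jun 16 is 10 days after Jun 6; 10 mod 7 = 3, so Monday + 3 = Thursday.

Thursday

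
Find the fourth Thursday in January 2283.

January 1, 2283 is a Monday.
The first Thursday is therefore January 4 (3 days later).
The fourth Thursday is 4 + 3×7 = January 25.

January 25, 2283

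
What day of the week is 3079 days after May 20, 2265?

May 20, 2265 is a Saturday.
3079 mod 7 = 6, so 3079 days after a Saturday is Saturday + 6 = Friday.

Friday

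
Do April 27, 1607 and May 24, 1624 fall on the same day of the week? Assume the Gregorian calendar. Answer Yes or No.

Yes

From Apr 27, 1607 to May 24, 1624 is 6237 days.
6237 mod 7 = 0, so they are the same weekday.
(Apr 27, 1607 is a Friday; May 24, 1624 is a Friday.)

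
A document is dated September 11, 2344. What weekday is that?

Monday

Doomsday rule: the anchor day for the 2300s is Wednesday. For year 44: 44÷12 = 3 r 8, and 8÷4 = 2, so 3+8+2 = 13.
Wednesday + 13 ≡ Tuesday — that's 2344's doomsday.
In September the doomsday date is Sep 5.
Sep 11 is 6 days after Sep 5; 6 mod 7 = 6, so Tuesday + 6 = Monday.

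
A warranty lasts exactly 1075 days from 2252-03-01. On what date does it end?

February 9, 2255

+365 (one year) → Mar 1, 2253 (710 left).
+365 (one year) → Mar 1, 2254 (345 left).
Mar has 31 days: +31 → Apr 1, 2254 (314 left).
Apr has 30 days: +30 → May 1, 2254 (284 left).
May has 31 days: +31 → Jun 1, 2254 (253 left).
Jun has 30 days: +30 → Jul 1, 2254 (223 left).
Jul has 31 days: +31 → Aug 1, 2254 (192 left).
Aug has 31 days: +31 → Sep 1, 2254 (161 left).
Sep has 30 days: +30 → Oct 1, 2254 (131 left).
Oct has 31 days: +31 → Nov 1, 2254 (100 left).
Nov has 30 days: +30 → Dec 1, 2254 (70 left).
Dec has 31 days: +31 → Jan 1, 2255 (39 left).
Jan has 31 days: +31 → Feb 1, 2255 (8 left).
+8 → Feb 9, 2255.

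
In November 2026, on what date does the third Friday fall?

November 1, 2026 is a Sunday.
The first Friday is therefore November 6 (5 days later).
The third Friday is 6 + 2×7 = November 20.

November 20, 2026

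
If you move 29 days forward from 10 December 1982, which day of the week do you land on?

Saturday

First find the weekday of Dec 10, 1982. Doomsday rule: the anchor day for the 1900s is Wednesday. For year 82: 82÷12 = 6 r 10, and 10÷4 = 2, so 6+10+2 = 18.
Wednesday + 18 ≡ Sunday — that's 1982's doomsday.
In December the doomsday date is Dec 12.
Dec 10 is 2 days before Dec 12; 2 mod 7 = 2, so Sunday − 2 = Friday.
29 mod 7 = 1, so 29 days after a Friday is Friday + 1 = Saturday.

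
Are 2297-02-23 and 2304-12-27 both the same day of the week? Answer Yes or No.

From Feb 23, 2297 to Dec 27, 2304 is 2863 days.
2863 mod 7 = 0, so they are the same weekday.
(Feb 23, 2297 is a Tuesday; Dec 27, 2304 is a Tuesday.)

Yes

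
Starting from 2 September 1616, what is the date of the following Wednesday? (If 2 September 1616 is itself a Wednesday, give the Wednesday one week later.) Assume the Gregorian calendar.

September 7, 1616

Sep 2, 1616 is a Friday.
From Friday to the next Wednesday is 5 days.
Sep 2, 1616 + 5 = Sep 7, 1616.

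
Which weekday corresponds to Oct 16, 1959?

Friday

January 1, 1959 is a Thursday.
Jan 1, 1959 → Feb 1, 1959: 31 days (January has 31).
Feb 1, 1959 → Mar 1, 1959: 28 days (February has 28).
Mar 1, 1959 → Apr 1, 1959: 31 days (March has 31).
Apr 1, 1959 → May 1, 1959: 30 days (April has 30).
May 1, 1959 → Jun 1, 1959: 31 days (May has 31).
Jun 1, 1959 → Jul 1, 1959: 30 days (June has 30).
Jul 1, 1959 → Aug 1, 1959: 31 days (July has 31).
Aug 1, 1959 → Sep 1, 1959: 31 days (August has 31).
Sep 1, 1959 → Oct 1, 1959: 30 days (September has 30).
Oct 1, 1959 → Oct 16, 1959: 15 days.
Total: 288 days.
288 mod 7 = 1, so Thursday + 1 = Friday.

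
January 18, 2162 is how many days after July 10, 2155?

Jul 10, 2155 → Jul 10, 2156: 366 days (Feb 29, 2156 is in that span).
Jul 10, 2156 → Jul 10, 2157: 365 days.
Jul 10, 2157 → Jul 10, 2158: 365 days.
Jul 10, 2158 → Jul 10, 2159: 365 days.
Jul 10, 2159 → Jul 10, 2160: 366 days (Feb 29, 2160 is in that span).
Jul 10, 2160 → Jul 10, 2161: 365 days.
Jul 10, 2161 → Aug 10, 2161: 31 days (July has 31).
Aug 10, 2161 → Sep 10, 2161: 31 days (August has 31).
Sep 10, 2161 → Oct 10, 2161: 30 days (September has 30).
Oct 10, 2161 → Nov 10, 2161: 31 days (October has 31).
Nov 10, 2161 → Dec 10, 2161: 30 days (November has 30).
Dec 10, 2161 → Jan 10, 2162: 31 days (December has 31).
Jan 10, 2162 → Jan 18, 2162: 8 days.
Total: 2384 days.

2384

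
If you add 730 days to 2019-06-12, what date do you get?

+366 (one year; includes Feb 29, 2020) → Jun 12, 2020 (364 left).
Jun has 30 days: +19 → Jul 1, 2020 (345 left).
Jul has 31 days: +31 → Aug 1, 2020 (314 left).
Aug has 31 days: +31 → Sep 1, 2020 (283 left).
Sep has 30 days: +30 → Oct 1, 2020 (253 left).
Oct has 31 days: +31 → Nov 1, 2020 (222 left).
Nov has 30 days: +30 → Dec 1, 2020 (192 left).
Dec has 31 days: +31 → Jan 1, 2021 (161 left).
Jan has 31 days: +31 → Feb 1, 2021 (130 left).
Feb has 28 days: +28 → Mar 1, 2021 (102 left).
Mar has 31 days: +31 → Apr 1, 2021 (71 left).
Apr has 30 days: +30 → May 1, 2021 (41 left).
May has 31 days: +31 → Jun 1, 2021 (10 left).
+10 → Jun 11, 2021.

June 11, 2021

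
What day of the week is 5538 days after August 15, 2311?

First find the weekday of Aug 15, 2311. Doomsday rule: the anchor day for the 2300s is Wednesday. For year 11: 11÷12 = 0 r 11, and 11÷4 = 2, so 0+11+2 = 13.
Wednesday + 13 ≡ Tuesday — that's 2311's doomsday.
In August the doomsday date is Aug 8.
Aug 15 is 7 days after Aug 8; 7 mod 7 = 0, so Tuesday + 0 = Tuesday.
5538 mod 7 = 1, so 5538 days after a Tuesday is Tuesday + 1 = Wednesday.

Wednesday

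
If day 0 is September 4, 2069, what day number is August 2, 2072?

Sep 4, 2069 → Sep 4, 2070: 365 days.
Sep 4, 2070 → Sep 4, 2071: 365 days.
Sep 4, 2071 → Oct 4, 2071: 30 days (September has 30).
Oct 4, 2071 → Nov 4, 2071: 31 days (October has 31).
Nov 4, 2071 → Dec 4, 2071: 30 days (November has 30).
Dec 4, 2071 → Jan 4, 2072: 31 days (December has 31).
Jan 4, 2072 → Feb 4, 2072: 31 days (January has 31).
Feb 4, 2072 → Mar 4, 2072: 29 days (February has 29).
Mar 4, 2072 → Apr 4, 2072: 31 days (March has 31).
Apr 4, 2072 → May 4, 2072: 30 days (April has 30).
May 4, 2072 → Jun 4, 2072: 31 days (May has 31).
Jun 4, 2072 → Jul 4, 2072: 30 days (June has 30).
Jul 4, 2072 → Aug 2, 2072: 29 days.
Total: 1063 days.

1063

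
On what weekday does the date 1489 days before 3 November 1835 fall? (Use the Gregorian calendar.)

Thursday

Nov 3, 1835 is a Tuesday.
1489 mod 7 = 5, so 1489 days before a Tuesday is Tuesday − 5 = Thursday.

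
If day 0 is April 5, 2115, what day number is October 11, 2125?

Apr 5, 2115 → Apr 5, 2116: 366 days (Feb 29, 2116 is in that span).
Apr 5, 2116 → Apr 5, 2117: 365 days.
Apr 5, 2117 → Apr 5, 2118: 365 days.
Apr 5, 2118 → Apr 5, 2119: 365 days.
Apr 5, 2119 → Apr 5, 2120: 366 days (Feb 29, 2120 is in that span).
Apr 5, 2120 → Apr 5, 2121: 365 days.
Apr 5, 2121 → Apr 5, 2122: 365 days.
Apr 5, 2122 → Apr 5, 2123: 365 days.
Apr 5, 2123 → Apr 5, 2124: 366 days (Feb 29, 2124 is in that span).
Apr 5, 2124 → Apr 5, 2125: 365 days.
Apr 5, 2125 → May 5, 2125: 30 days (April has 30).
May 5, 2125 → Jun 5, 2125: 31 days (May has 31).
Jun 5, 2125 → Jul 5, 2125: 30 days (June has 30).
Jul 5, 2125 → Aug 5, 2125: 31 days (July has 31).
Aug 5, 2125 → Sep 5, 2125: 31 days (August has 31).
Sep 5, 2125 → Oct 5, 2125: 30 days (September has 30).
Oct 5, 2125 → Oct 11, 2125: 6 days.
Total: 3842 days.

3842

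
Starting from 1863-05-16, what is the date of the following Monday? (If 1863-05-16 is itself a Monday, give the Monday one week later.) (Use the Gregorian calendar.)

May 18, 1863

May 16, 1863 is a Saturday.
From Saturday to the next Monday is 2 days.
May 16, 1863 + 2 = May 18, 1863.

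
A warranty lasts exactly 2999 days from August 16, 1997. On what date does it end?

November 1, 2005

+365 (one year) → Aug 16, 1998 (2634 left).
+365 (one year) → Aug 16, 1999 (2269 left).
+366 (one year; includes Feb 29, 2000) → Aug 16, 2000 (1903 left).
+365 (one year) → Aug 16, 2001 (1538 left).
+365 (one year) → Aug 16, 2002 (1173 left).
+365 (one year) → Aug 16, 2003 (808 left).
+366 (one year; includes Feb 29, 2004) → Aug 16, 2004 (442 left).
+365 (one year) → Aug 16, 2005 (77 left).
Aug has 31 days: +16 → Sep 1, 2005 (61 left).
Sep has 30 days: +30 → Oct 1, 2005 (31 left).
Oct has 31 days: +31 → Nov 1, 2005 (0 left).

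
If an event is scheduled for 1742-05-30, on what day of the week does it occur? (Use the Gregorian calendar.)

Doomsday rule: the anchor day for the 1700s is Sunday. For year 42: 42÷12 = 3 r 6, and 6÷4 = 1, so 3+6+1 = 10.
Sunday + 10 ≡ Wednesday — that's 1742's doomsday.
In May the doomsday date is May 9.
May 30 is 21 days after May 9; 21 mod 7 = 0, so Wednesday + 0 = Wednesday.

Wednesday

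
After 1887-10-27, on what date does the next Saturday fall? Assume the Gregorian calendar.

Oct 27, 1887 is a Thursday.
From Thursday to the next Saturday is 2 days.
Oct 27, 1887 + 2 = Oct 29, 1887.

October 29, 1887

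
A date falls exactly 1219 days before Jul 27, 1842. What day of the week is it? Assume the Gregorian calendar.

Tuesday

First find the weekday of Jul 27, 1842. Doomsday rule: the anchor day for the 1800s is Friday. For year 42: 42÷12 = 3 r 6, and 6÷4 = 1, so 3+6+1 = 10.
Friday + 10 ≡ Monday — that's 1842's doomsday.
In July the doomsday date is Jul 11.
Jul 27 is 16 days after Jul 11; 16 mod 7 = 2, so Monday + 2 = Wednesday.
1219 mod 7 = 1, so 1219 days before a Wednesday is Wednesday − 1 = Tuesday.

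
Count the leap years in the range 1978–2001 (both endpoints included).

Multiples of 4 in [1978,2001]: 6.
Of those, multiples of 100: 1 (not leap unless ÷400).
Multiples of 400: 1.
Leap years = 6 − 1 + 1 = 6.

6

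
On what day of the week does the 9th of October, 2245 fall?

Doomsday rule: the anchor day for the 2200s is Friday. For year 45: 45÷12 = 3 r 9, and 9÷4 = 2, so 3+9+2 = 14.
Friday + 14 ≡ Friday — that's 2245's doomsday.
In October the doomsday date is Oct 10.
Oct 9 is 1 day before Oct 10; 1 mod 7 = 1, so Friday − 1 = Thursday.

Thursday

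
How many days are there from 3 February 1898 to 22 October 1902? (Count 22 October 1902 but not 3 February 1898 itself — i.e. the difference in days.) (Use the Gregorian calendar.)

1721

Feb 3, 1898 → Feb 3, 1899: 365 days.
Feb 3, 1899 → Feb 3, 1900: 365 days.
Feb 3, 1900 → Feb 3, 1901: 365 days.
Feb 3, 1901 → Feb 3, 1902: 365 days.
Feb 3, 1902 → Mar 3, 1902: 28 days (February has 28).
Mar 3, 1902 → Apr 3, 1902: 31 days (March has 31).
Apr 3, 1902 → May 3, 1902: 30 days (April has 30).
May 3, 1902 → Jun 3, 1902: 31 days (May has 31).
Jun 3, 1902 → Jul 3, 1902: 30 days (June has 30).
Jul 3, 1902 → Aug 3, 1902: 31 days (July has 31).
Aug 3, 1902 → Sep 3, 1902: 31 days (August has 31).
Sep 3, 1902 → Oct 3, 1902: 30 days (September has 30).
Oct 3, 1902 → Oct 22, 1902: 19 days.
Total: 1721 days.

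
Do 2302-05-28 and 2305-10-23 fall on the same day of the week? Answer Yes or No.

From May 28, 2302 to Oct 23, 2305 is 1244 days.
1244 mod 7 = 5, so they are different weekdays.
(May 28, 2302 is a Wednesday; Oct 23, 2305 is a Monday.)

No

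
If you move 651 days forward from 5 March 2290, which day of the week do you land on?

Wednesday

Mar 5, 2290 is a Wednesday.
651 mod 7 = 0, so 651 days after a Wednesday is Wednesday + 0 = Wednesday.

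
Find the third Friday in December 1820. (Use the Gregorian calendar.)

December 1, 1820 is a Friday.
The first Friday is therefore December 1 (same day).
The third Friday is 1 + 2×7 = December 15.

December 15, 1820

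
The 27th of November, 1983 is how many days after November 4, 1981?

Nov 4, 1981 → Nov 4, 1982: 365 days.
Nov 4, 1982 → Dec 4, 1982: 30 days (November has 30).
Dec 4, 1982 → Jan 4, 1983: 31 days (December has 31).
Jan 4, 1983 → Feb 4, 1983: 31 days (January has 31).
Feb 4, 1983 → Mar 4, 1983: 28 days (February has 28).
Mar 4, 1983 → Apr 4, 1983: 31 days (March has 31).
Apr 4, 1983 → May 4, 1983: 30 days (April has 30).
May 4, 1983 → Jun 4, 1983: 31 days (May has 31).
Jun 4, 1983 → Jul 4, 1983: 30 days (June has 30).
Jul 4, 1983 → Aug 4, 1983: 31 days (July has 31).
Aug 4, 1983 → Sep 4, 1983: 31 days (August has 31).
Sep 4, 1983 → Oct 4, 1983: 30 days (September has 30).
Oct 4, 1983 → Nov 4, 1983: 31 days (October has 31).
Nov 4, 1983 → Nov 27, 1983: 23 days.
Total: 753 days.

753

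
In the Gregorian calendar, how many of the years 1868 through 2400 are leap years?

130

Multiples of 4 in [1868,2400]: 134.
Of those, multiples of 100: 6 (not leap unless ÷400).
Multiples of 400: 2.
Leap years = 134 − 6 + 2 = 130.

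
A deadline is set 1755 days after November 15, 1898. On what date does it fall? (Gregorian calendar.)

September 6, 1903

+365 (one year) → Nov 15, 1899 (1390 left).
+365 (one year) → Nov 15, 1900 (1025 left).
+365 (one year) → Nov 15, 1901 (660 left).
+365 (one year) → Nov 15, 1902 (295 left).
Nov has 30 days: +16 → Dec 1, 1902 (279 left).
Dec has 31 days: +31 → Jan 1, 1903 (248 left).
Jan has 31 days: +31 → Feb 1, 1903 (217 left).
Feb has 28 days: +28 → Mar 1, 1903 (189 left).
Mar has 31 days: +31 → Apr 1, 1903 (158 left).
Apr has 30 days: +30 → May 1, 1903 (128 left).
May has 31 days: +31 → Jun 1, 1903 (97 left).
Jun has 30 days: +30 → Jul 1, 1903 (67 left).
Jul has 31 days: +31 → Aug 1, 1903 (36 left).
Aug has 31 days: +31 → Sep 1, 1903 (5 left).
+5 → Sep 6, 1903.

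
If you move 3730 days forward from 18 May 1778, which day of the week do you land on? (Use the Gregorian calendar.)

First find the weekday of May 18, 1778. Doomsday rule: the anchor day for the 1700s is Sunday. For year 78: 78÷12 = 6 r 6, and 6÷4 = 1, so 6+6+1 = 13.
Sunday + 13 ≡ Saturday — that's 1778's doomsday.
In May the doomsday date is May 9.
May 18 is 9 days after May 9; 9 mod 7 = 2, so Saturday + 2 = Monday.
3730 mod 7 = 6, so 3730 days after a Monday is Monday + 6 = Sunday.

Sunday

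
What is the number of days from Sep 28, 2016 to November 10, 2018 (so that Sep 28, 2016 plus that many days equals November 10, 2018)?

773

Sep 28, 2016 → Sep 28, 2017: 365 days.
Sep 28, 2017 → Sep 28, 2018: 365 days.
Sep 28, 2018 → Oct 28, 2018: 30 days (September has 30).
Oct 28, 2018 → Nov 10, 2018: 13 days.
Total: 773 days.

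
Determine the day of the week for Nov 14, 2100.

Doomsday rule: the anchor day for the 2100s is Sunday. For year 00: 0÷12 = 0 r 0, and 0÷4 = 0, so 0+0+0 = 0.
Sunday + 0 ≡ Sunday — that's 2100's doomsday.
In November the doomsday date is Nov 7.
Nov 14 is 7 days after Nov 7; 7 mod 7 = 0, so Sunday + 0 = Sunday.

Sunday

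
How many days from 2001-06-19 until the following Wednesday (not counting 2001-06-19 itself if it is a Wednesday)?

Jun 19, 2001 is a Tuesday.
From Tuesday to the next Wednesday is 1 day.

1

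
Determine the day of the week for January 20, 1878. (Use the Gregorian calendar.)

Doomsday rule: the anchor day for the 1800s is Friday. For year 78: 78÷12 = 6 r 6, and 6÷4 = 1, so 6+6+1 = 13.
Friday + 13 ≡ Thursday — that's 1878's doomsday.
In January the doomsday date is Jan 3 (1878 is not a leap year).
Jan 20 is 17 days after Jan 3; 17 mod 7 = 3, so Thursday + 3 = Sunday.

Sunday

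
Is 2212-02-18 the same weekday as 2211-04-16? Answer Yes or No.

Yes

From Apr 16, 2211 to Feb 18, 2212 is 308 days.
308 mod 7 = 0, so they are the same weekday.
(Apr 16, 2211 is a Tuesday; Feb 18, 2212 is a Tuesday.)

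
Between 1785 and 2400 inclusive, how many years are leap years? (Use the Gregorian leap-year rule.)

149

Multiples of 4 in [1785,2400]: 154.
Of those, multiples of 100: 7 (not leap unless ÷400).
Multiples of 400: 2.
Leap years = 154 − 7 + 2 = 149.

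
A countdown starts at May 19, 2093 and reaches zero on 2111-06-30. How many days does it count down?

May 19, 2093 → May 19, 2094: 365 days.
May 19, 2094 → May 19, 2095: 365 days.
May 19, 2095 → May 19, 2096: 366 days (Feb 29, 2096 is in that span).
May 19, 2096 → May 19, 2097: 365 days.
May 19, 2097 → May 19, 2098: 365 days.
May 19, 2098 → May 19, 2099: 365 days.
May 19, 2099 → May 19, 2100: 365 days.
May 19, 2100 → May 19, 2101: 365 days.
May 19, 2101 → May 19, 2102: 365 days.
May 19, 2102 → May 19, 2103: 365 days.
May 19, 2103 → May 19, 2104: 366 days (Feb 29, 2104 is in that span).
May 19, 2104 → May 19, 2105: 365 days.
May 19, 2105 → May 19, 2106: 365 days.
May 19, 2106 → May 19, 2107: 365 days.
May 19, 2107 → May 19, 2108: 366 days (Feb 29, 2108 is in that span).
May 19, 2108 → May 19, 2109: 365 days.
May 19, 2109 → May 19, 2110: 365 days.
May 19, 2110 → May 19, 2111: 365 days.
May 19, 2111 → Jun 19, 2111: 31 days (May has 31).
Jun 19, 2111 → Jun 30, 2111: 11 days.
Total: 6615 days.

6615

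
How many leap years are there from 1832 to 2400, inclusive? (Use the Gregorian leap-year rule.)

Multiples of 4 in [1832,2400]: 143.
Of those, multiples of 100: 6 (not leap unless ÷400).
Multiples of 400: 2.
Leap years = 143 − 6 + 2 = 139.

139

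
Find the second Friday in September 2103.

September 1, 2103 is a Saturday.
The first Friday is therefore September 7 (6 days later).
The second Friday is 7 + 1×7 = September 14.

September 14, 2103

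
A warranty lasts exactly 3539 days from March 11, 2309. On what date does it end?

November 18, 2318

+365 (one year) → Mar 11, 2310 (3174 left).
+365 (one year) → Mar 11, 2311 (2809 left).
+366 (one year; includes Feb 29, 2312) → Mar 11, 2312 (2443 left).
+365 (one year) → Mar 11, 2313 (2078 left).
+365 (one year) → Mar 11, 2314 (1713 left).
+365 (one year) → Mar 11, 2315 (1348 left).
+366 (one year; includes Feb 29, 2316) → Mar 11, 2316 (982 left).
+365 (one year) → Mar 11, 2317 (617 left).
+365 (one year) → Mar 11, 2318 (252 left).
Mar has 31 days: +21 → Apr 1, 2318 (231 left).
Apr has 30 days: +30 → May 1, 2318 (201 left).
May has 31 days: +31 → Jun 1, 2318 (170 left).
Jun has 30 days: +30 → Jul 1, 2318 (140 left).
Jul has 31 days: +31 → Aug 1, 2318 (109 left).
Aug has 31 days: +31 → Sep 1, 2318 (78 left).
Sep has 30 days: +30 → Oct 1, 2318 (48 left).
Oct has 31 days: +31 → Nov 1, 2318 (17 left).
+17 → Nov 18, 2318.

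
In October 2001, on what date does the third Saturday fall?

October 20, 2001

October 1, 2001 is a Monday.
The first Saturday is therefore October 6 (5 days later).
The third Saturday is 6 + 2×7 = October 20.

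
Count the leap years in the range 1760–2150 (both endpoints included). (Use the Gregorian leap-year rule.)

95

Multiples of 4 in [1760,2150]: 98.
Of those, multiples of 100: 4 (not leap unless ÷400).
Multiples of 400: 1.
Leap years = 98 − 4 + 1 = 95.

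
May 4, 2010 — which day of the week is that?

Doomsday rule: the anchor day for the 2000s is Tuesday. For year 10: 10÷12 = 0 r 10, and 10÷4 = 2, so 0+10+2 = 12.
Tuesday + 12 ≡ Sunday — that's 2010's doomsday.
In May the doomsday date is May 9.
May 4 is 5 days before May 9; 5 mod 7 = 5, so Sunday − 5 = Tuesday.

Tuesday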